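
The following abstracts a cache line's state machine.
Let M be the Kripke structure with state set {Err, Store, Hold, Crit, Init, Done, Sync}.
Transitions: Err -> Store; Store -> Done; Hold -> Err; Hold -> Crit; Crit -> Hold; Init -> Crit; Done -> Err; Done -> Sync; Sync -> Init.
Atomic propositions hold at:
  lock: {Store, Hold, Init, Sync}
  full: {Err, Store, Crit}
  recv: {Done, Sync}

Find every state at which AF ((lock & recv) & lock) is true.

{Sync}

Sat(lock & recv) = {Sync}
Sat((lock & recv) & lock) = {Sync}
AF ((lock & recv) & lock): least fixpoint, start Z0 = {Sync}, add states with every successor in Z. Already a fixed point.
Sat(AF ((lock & recv) & lock)) = {Sync}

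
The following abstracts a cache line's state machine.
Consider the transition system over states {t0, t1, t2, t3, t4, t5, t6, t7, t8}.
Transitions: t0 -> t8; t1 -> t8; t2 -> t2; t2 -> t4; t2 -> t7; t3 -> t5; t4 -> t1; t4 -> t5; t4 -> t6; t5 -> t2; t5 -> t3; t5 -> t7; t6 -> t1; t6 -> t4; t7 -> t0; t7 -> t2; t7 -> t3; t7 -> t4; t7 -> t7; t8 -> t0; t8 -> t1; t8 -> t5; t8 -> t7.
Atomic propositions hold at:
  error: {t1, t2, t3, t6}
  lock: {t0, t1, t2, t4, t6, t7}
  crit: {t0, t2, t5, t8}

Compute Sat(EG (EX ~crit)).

{t2, t4, t5, t6, t7, t8}

Sat(~crit) = {t1, t3, t4, t6, t7}
Sat(EX ~crit) = {s : some successor in {t1, t3, t4, t6, t7}} = {t2, t4, t5, t6, t7, t8}
EG (EX ~crit): greatest fixpoint, start Z0 = {t2, t4, t5, t6, t7, t8}, keep only states in Sat with some successor in Z. Already a fixed point.
Sat(EG (EX ~crit)) = {t2, t4, t5, t6, t7, t8}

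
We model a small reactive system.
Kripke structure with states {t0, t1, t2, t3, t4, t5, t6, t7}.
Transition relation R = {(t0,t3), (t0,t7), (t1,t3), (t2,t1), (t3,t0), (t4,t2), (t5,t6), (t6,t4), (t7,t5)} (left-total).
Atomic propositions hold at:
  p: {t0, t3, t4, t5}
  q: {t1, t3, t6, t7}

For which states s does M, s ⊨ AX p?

Sat(AX p) = {s : every successor in {t0, t3, t4, t5}} = {t1, t3, t6, t7}

{t1, t3, t6, t7}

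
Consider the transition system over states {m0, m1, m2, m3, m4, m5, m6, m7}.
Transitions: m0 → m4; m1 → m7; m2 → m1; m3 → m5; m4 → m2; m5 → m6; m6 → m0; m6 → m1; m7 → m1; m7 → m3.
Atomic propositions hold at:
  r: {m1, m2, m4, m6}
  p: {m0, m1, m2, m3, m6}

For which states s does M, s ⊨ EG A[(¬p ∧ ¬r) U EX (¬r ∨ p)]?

Sat(¬p) = {m4, m5, m7}
Sat(¬r) = {m0, m3, m5, m7}
Sat(¬p ∧ ¬r) = {m5, m7}
Sat(¬r ∨ p) = {m0, m1, m2, m3, m5, m6, m7}
Sat(EX (¬r ∨ p)) = {s : some successor in {m0, m1, m2, m3, m5, m6, m7}} = {m1, m2, m3, m4, m5, m6, m7}
A[(¬p ∧ ¬r) U EX (¬r ∨ p)]: least fixpoint, start Z0 = Sat(EX (¬r ∨ p)) = {m1, m2, m3, m4, m5, m6, m7}, add states in Sat(¬p ∧ ¬r) with every successor in Z. Already a fixed point.
Sat(A[(¬p ∧ ¬r) U EX (¬r ∨ p)]) = {m1, m2, m3, m4, m5, m6, m7}
EG A[(¬p ∧ ¬r) U EX (¬r ∨ p)]: greatest fixpoint, start Z0 = {m1, m2, m3, m4, m5, m6, m7}, keep only states in Sat with some successor in Z. Already a fixed point.
Sat(EG A[(¬p ∧ ¬r) U EX (¬r ∨ p)]) = {m1, m2, m3, m4, m5, m6, m7}

{m1, m2, m3, m4, m5, m6, m7}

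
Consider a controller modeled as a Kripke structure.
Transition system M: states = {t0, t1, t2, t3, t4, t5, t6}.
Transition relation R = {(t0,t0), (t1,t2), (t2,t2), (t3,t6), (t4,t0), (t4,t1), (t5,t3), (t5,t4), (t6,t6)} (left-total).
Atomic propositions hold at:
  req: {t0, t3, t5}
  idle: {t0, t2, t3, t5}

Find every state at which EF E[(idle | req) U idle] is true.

{t0, t1, t2, t3, t4, t5}

Sat(idle | req) = {t0, t2, t3, t5}
E[(idle | req) U idle]: least fixpoint, start Z0 = Sat(idle) = {t0, t2, t3, t5}, add states in Sat(idle | req) with some successor in Z. Already a fixed point.
Sat(E[(idle | req) U idle]) = {t0, t2, t3, t5}
EF E[(idle | req) U idle]: least fixpoint, start Z0 = {t0, t2, t3, t5}, add states with some successor in Z. Z1 = {t0, t1, t2, t3, t4, t5}; fixed.
Sat(EF E[(idle | req) U idle]) = {t0, t1, t2, t3, t4, t5}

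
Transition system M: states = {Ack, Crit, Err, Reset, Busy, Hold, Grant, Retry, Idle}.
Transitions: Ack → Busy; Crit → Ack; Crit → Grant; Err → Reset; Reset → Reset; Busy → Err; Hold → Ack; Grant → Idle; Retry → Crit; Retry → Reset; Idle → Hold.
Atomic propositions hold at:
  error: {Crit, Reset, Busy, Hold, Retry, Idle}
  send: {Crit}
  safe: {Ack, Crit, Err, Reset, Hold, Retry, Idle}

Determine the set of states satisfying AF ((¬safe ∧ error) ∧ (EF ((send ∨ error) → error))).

{Ack, Crit, Busy, Hold, Grant, Idle}

Sat(¬safe) = {Busy, Grant}
Sat(¬safe ∧ error) = {Busy}
Sat(send ∨ error) = {Crit, Reset, Busy, Hold, Retry, Idle}
Sat((send ∨ error) → error) = {Ack, Crit, Err, Reset, Busy, Hold, Grant, Retry, Idle}
EF ((send ∨ error) → error): least fixpoint, start Z0 = {Ack, Crit, Err, Reset, Busy, Hold, Grant, Retry, Idle}, add states with some successor in Z. Already a fixed point.
Sat(EF ((send ∨ error) → error)) = {Ack, Crit, Err, Reset, Busy, Hold, Grant, Retry, Idle}
Sat((¬safe ∧ error) ∧ (EF ((send ∨ error) → error))) = {Busy}
AF ((¬safe ∧ error) ∧ (EF ((send ∨ error) → error))): least fixpoint, start Z0 = {Busy}, add states with every successor in Z. Z1 = {Ack, Busy}; Z2 = {Ack, Busy, Hold}; Z3 = {Ack, Busy, Hold, Idle}; Z4 = {Ack, Busy, Hold, Grant, Idle}; Z5 = {Ack, Crit, Busy, Hold, Grant, Idle}; fixed.
Sat(AF ((¬safe ∧ error) ∧ (EF ((send ∨ error) → error)))) = {Ack, Crit, Busy, Hold, Grant, Idle}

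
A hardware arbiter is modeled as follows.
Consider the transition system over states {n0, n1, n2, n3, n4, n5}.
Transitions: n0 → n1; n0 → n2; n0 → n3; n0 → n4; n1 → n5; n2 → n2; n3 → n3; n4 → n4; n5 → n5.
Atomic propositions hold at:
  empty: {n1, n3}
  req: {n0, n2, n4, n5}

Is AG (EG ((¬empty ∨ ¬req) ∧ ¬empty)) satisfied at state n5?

Yes

Sat(¬empty) = {n0, n2, n4, n5}
Sat(¬req) = {n1, n3}
Sat(¬empty ∨ ¬req) = {n0, n1, n2, n3, n4, n5}
Sat((¬empty ∨ ¬req) ∧ ¬empty) = {n0, n2, n4, n5}
EG ((¬empty ∨ ¬req) ∧ ¬empty): greatest fixpoint, start Z0 = {n0, n2, n4, n5}, keep only states in Sat with some successor in Z. Already a fixed point.
Sat(EG ((¬empty ∨ ¬req) ∧ ¬empty)) = {n0, n2, n4, n5}
AG (EG ((¬empty ∨ ¬req) ∧ ¬empty)): greatest fixpoint, start Z0 = {n0, n2, n4, n5}, keep only states in Sat with every successor in Z. Z1 = {n2, n4, n5}; fixed.
Sat(AG (EG ((¬empty ∨ ¬req) ∧ ¬empty))) = {n2, n4, n5}
n5 ∈ Sat(AG (EG ((¬empty ∨ ¬req) ∧ ¬empty))) = {n2, n4, n5}, so the formula holds at n5.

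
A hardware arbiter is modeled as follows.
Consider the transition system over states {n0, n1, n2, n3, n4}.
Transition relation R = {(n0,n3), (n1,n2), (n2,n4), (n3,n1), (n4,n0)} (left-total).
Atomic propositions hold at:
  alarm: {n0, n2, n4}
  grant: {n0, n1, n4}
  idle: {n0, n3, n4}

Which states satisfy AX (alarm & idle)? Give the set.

{n2, n4}

Sat(alarm & idle) = {n0, n4}
Sat(AX (alarm & idle)) = {s : every successor in {n0, n4}} = {n2, n4}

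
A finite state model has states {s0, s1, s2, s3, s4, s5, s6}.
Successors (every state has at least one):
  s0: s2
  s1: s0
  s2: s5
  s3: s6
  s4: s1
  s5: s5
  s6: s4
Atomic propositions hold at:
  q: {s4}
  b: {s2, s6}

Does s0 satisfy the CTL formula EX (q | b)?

Sat(q | b) = {s2, s4, s6}
Sat(EX (q | b)) = {s : some successor in {s2, s4, s6}} = {s0, s3, s6}
s0 ∈ Sat(EX (q | b)) = {s0, s3, s6}, so the formula holds at s0.

Yes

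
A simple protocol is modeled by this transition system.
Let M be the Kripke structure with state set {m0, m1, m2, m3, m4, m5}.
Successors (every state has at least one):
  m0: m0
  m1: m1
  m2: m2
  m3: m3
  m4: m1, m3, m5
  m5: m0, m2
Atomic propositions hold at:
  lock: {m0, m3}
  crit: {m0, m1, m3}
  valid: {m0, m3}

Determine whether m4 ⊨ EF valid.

EF valid: least fixpoint, start Z0 = {m0, m3}, add states with some successor in Z. Z1 = {m0, m3, m4, m5}; fixed.
Sat(EF valid) = {m0, m3, m4, m5}
m4 ∈ Sat(EF valid) = {m0, m3, m4, m5}, so the formula holds at m4.

Yes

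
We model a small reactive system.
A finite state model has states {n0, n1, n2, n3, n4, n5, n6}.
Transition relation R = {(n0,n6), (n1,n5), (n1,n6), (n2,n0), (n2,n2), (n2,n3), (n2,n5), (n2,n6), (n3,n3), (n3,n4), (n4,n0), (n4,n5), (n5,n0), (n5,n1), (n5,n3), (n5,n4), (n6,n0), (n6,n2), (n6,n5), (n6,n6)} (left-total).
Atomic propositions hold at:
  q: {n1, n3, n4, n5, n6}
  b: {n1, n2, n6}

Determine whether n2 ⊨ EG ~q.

Yes

Sat(~q) = {n0, n2}
EG ~q: greatest fixpoint, start Z0 = {n0, n2}, keep only states in Sat with some successor in Z. Z1 = {n2}; fixed.
Sat(EG ~q) = {n2}
n2 ∈ Sat(EG ~q) = {n2}, so the formula holds at n2.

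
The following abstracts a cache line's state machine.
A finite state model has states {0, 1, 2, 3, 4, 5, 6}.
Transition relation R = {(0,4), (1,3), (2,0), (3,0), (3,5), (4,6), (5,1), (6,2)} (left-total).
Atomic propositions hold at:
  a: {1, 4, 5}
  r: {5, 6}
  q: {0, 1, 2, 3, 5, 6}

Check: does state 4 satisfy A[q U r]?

A[q U r]: least fixpoint, start Z0 = Sat(r) = {5, 6}, add states in Sat(q) with every successor in Z. Already a fixed point.
Sat(A[q U r]) = {5, 6}
4 ∉ Sat(A[q U r]) = {5, 6}, so the formula does not hold at 4.

No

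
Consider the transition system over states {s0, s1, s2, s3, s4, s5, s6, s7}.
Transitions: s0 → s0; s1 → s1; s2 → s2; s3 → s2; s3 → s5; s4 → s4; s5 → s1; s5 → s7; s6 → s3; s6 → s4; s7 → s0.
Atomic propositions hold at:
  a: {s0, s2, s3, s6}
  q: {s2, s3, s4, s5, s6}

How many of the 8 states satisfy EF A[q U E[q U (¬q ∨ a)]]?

Sat(¬q) = {s0, s1, s7}
Sat(¬q ∨ a) = {s0, s1, s2, s3, s6, s7}
E[q U (¬q ∨ a)]: least fixpoint, start Z0 = Sat((¬q ∨ a)) = {s0, s1, s2, s3, s6, s7}, add states in Sat(q) with some successor in Z. Z1 = {s0, s1, s2, s3, s5, s6, s7}; fixed.
Sat(E[q U (¬q ∨ a)]) = {s0, s1, s2, s3, s5, s6, s7}
A[q U E[q U (¬q ∨ a)]]: least fixpoint, start Z0 = Sat(E[q U (¬q ∨ a)]) = {s0, s1, s2, s3, s5, s6, s7}, add states in Sat(q) with every successor in Z. Already a fixed point.
Sat(A[q U E[q U (¬q ∨ a)]]) = {s0, s1, s2, s3, s5, s6, s7}
EF A[q U E[q U (¬q ∨ a)]]: least fixpoint, start Z0 = {s0, s1, s2, s3, s5, s6, s7}, add states with some successor in Z. Already a fixed point.
Sat(EF A[q U E[q U (¬q ∨ a)]]) = {s0, s1, s2, s3, s5, s6, s7}
|Sat(EF A[q U E[q U (¬q ∨ a)]])| = |{s0, s1, s2, s3, s5, s6, s7}| = 7.

7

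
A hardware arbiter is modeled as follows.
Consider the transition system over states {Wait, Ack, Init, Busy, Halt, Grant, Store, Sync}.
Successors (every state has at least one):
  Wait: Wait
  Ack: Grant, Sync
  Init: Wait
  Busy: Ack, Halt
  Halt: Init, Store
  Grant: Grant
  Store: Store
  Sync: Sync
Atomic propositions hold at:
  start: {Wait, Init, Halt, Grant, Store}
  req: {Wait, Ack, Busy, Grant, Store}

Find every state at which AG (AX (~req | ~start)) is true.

{Sync}

Sat(~req) = {Init, Halt, Sync}
Sat(~start) = {Ack, Busy, Sync}
Sat(~req | ~start) = {Ack, Init, Busy, Halt, Sync}
Sat(AX (~req | ~start)) = {s : every successor in {Ack, Init, Busy, Halt, Sync}} = {Busy, Sync}
AG (AX (~req | ~start)): greatest fixpoint, start Z0 = {Busy, Sync}, keep only states in Sat with every successor in Z. Z1 = {Sync}; fixed.
Sat(AG (AX (~req | ~start))) = {Sync}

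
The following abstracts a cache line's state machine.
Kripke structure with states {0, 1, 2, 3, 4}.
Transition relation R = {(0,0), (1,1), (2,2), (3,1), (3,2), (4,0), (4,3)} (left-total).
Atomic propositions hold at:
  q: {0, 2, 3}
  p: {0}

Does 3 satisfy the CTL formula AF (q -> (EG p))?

No

EG p: greatest fixpoint, start Z0 = {0}, keep only states in Sat with some successor in Z. Already a fixed point.
Sat(EG p) = {0}
Sat(q -> (EG p)) = {0, 1, 4}
AF (q -> (EG p)): least fixpoint, start Z0 = {0, 1, 4}, add states with every successor in Z. Already a fixed point.
Sat(AF (q -> (EG p))) = {0, 1, 4}
3 ∉ Sat(AF (q -> (EG p))) = {0, 1, 4}, so the formula does not hold at 3.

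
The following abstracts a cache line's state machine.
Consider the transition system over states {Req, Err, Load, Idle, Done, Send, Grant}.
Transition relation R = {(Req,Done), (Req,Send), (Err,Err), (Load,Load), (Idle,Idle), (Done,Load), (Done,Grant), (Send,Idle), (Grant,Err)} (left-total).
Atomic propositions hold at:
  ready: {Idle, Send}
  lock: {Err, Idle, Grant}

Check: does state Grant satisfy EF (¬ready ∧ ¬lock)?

No

Sat(¬ready) = {Req, Err, Load, Done, Grant}
Sat(¬lock) = {Req, Load, Done, Send}
Sat(¬ready ∧ ¬lock) = {Req, Load, Done}
EF (¬ready ∧ ¬lock): least fixpoint, start Z0 = {Req, Load, Done}, add states with some successor in Z. Already a fixed point.
Sat(EF (¬ready ∧ ¬lock)) = {Req, Load, Done}
Grant ∉ Sat(EF (¬ready ∧ ¬lock)) = {Req, Load, Done}, so the formula does not hold at Grant.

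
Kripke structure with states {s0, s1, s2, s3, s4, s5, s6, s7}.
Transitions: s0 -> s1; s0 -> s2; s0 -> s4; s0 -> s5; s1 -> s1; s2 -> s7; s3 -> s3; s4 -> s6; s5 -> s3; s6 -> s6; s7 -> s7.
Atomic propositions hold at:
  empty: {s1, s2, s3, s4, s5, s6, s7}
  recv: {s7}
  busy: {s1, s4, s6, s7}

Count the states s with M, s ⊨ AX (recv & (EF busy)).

EF busy: least fixpoint, start Z0 = {s1, s4, s6, s7}, add states with some successor in Z. Z1 = {s0, s1, s2, s4, s6, s7}; fixed.
Sat(EF busy) = {s0, s1, s2, s4, s6, s7}
Sat(recv & (EF busy)) = {s7}
Sat(AX (recv & (EF busy))) = {s : every successor in {s7}} = {s2, s7}
|Sat(AX (recv & (EF busy)))| = |{s2, s7}| = 2.

2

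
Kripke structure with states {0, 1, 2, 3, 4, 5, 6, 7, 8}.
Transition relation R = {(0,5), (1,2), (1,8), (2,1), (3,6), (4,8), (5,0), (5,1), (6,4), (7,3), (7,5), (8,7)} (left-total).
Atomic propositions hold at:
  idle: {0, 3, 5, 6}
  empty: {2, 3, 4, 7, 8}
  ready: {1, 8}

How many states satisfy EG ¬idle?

2

Sat(¬idle) = {1, 2, 4, 7, 8}
EG ¬idle: greatest fixpoint, start Z0 = {1, 2, 4, 7, 8}, keep only states in Sat with some successor in Z. Z1 = {1, 2, 4, 8}; Z2 = {1, 2, 4}; Z3 = {1, 2}; fixed.
Sat(EG ¬idle) = {1, 2}
|Sat(EG ¬idle)| = |{1, 2}| = 2.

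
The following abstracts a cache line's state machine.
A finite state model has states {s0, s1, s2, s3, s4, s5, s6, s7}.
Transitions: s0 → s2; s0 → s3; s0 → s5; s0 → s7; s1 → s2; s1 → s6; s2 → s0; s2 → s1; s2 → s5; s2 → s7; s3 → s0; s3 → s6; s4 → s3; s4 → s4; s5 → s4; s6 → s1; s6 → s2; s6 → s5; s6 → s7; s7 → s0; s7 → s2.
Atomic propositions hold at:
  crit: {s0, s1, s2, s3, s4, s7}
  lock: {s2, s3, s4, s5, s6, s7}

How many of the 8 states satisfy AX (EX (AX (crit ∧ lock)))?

4

Sat(crit ∧ lock) = {s2, s3, s4, s7}
Sat(AX (crit ∧ lock)) = {s : every successor in {s2, s3, s4, s7}} = {s4, s5}
Sat(EX (AX (crit ∧ lock))) = {s : some successor in {s4, s5}} = {s0, s2, s4, s5, s6}
Sat(AX (EX (AX (crit ∧ lock)))) = {s : every successor in {s0, s2, s4, s5, s6}} = {s1, s3, s5, s7}
|Sat(AX (EX (AX (crit ∧ lock))))| = |{s1, s3, s5, s7}| = 4.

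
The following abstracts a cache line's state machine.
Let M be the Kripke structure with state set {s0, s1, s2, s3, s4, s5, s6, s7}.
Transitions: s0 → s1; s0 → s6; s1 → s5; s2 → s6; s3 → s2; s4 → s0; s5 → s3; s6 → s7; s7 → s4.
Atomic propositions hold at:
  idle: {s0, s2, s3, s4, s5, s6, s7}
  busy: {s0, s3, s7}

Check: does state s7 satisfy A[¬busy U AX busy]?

Sat(¬busy) = {s1, s2, s4, s5, s6}
Sat(AX busy) = {s : every successor in {s0, s3, s7}} = {s4, s5, s6}
A[¬busy U AX busy]: least fixpoint, start Z0 = Sat(AX busy) = {s4, s5, s6}, add states in Sat(¬busy) with every successor in Z. Z1 = {s1, s2, s4, s5, s6}; fixed.
Sat(A[¬busy U AX busy]) = {s1, s2, s4, s5, s6}
s7 ∉ Sat(A[¬busy U AX busy]) = {s1, s2, s4, s5, s6}, so the formula does not hold at s7.

No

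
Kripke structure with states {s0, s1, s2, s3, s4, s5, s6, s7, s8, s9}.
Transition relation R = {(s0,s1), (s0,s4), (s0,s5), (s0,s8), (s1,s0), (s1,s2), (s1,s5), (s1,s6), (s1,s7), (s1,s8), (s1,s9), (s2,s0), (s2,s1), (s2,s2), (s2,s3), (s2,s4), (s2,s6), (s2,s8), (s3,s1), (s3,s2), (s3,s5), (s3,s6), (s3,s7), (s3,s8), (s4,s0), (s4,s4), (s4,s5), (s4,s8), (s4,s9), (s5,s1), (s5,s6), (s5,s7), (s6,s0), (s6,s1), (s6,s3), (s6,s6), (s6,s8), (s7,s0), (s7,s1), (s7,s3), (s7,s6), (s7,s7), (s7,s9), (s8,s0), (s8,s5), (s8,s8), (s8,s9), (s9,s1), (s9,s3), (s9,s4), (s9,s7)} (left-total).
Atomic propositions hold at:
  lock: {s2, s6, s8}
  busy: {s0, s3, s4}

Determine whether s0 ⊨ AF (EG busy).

EG busy: greatest fixpoint, start Z0 = {s0, s3, s4}, keep only states in Sat with some successor in Z. Z1 = {s0, s4}; fixed.
Sat(EG busy) = {s0, s4}
AF (EG busy): least fixpoint, start Z0 = {s0, s4}, add states with every successor in Z. Already a fixed point.
Sat(AF (EG busy)) = {s0, s4}
s0 ∈ Sat(AF (EG busy)) = {s0, s4}, so the formula holds at s0.

Yes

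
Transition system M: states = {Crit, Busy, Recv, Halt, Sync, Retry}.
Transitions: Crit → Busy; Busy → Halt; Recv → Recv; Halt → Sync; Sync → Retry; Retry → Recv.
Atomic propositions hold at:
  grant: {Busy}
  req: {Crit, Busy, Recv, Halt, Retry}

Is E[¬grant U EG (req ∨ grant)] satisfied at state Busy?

No

Sat(¬grant) = {Crit, Recv, Halt, Sync, Retry}
Sat(req ∨ grant) = {Crit, Busy, Recv, Halt, Retry}
EG (req ∨ grant): greatest fixpoint, start Z0 = {Crit, Busy, Recv, Halt, Retry}, keep only states in Sat with some successor in Z. Z1 = {Crit, Busy, Recv, Retry}; Z2 = {Crit, Recv, Retry}; Z3 = {Recv, Retry}; fixed.
Sat(EG (req ∨ grant)) = {Recv, Retry}
E[¬grant U EG (req ∨ grant)]: least fixpoint, start Z0 = Sat(EG (req ∨ grant)) = {Recv, Retry}, add states in Sat(¬grant) with some successor in Z. Z1 = {Recv, Sync, Retry}; Z2 = {Recv, Halt, Sync, Retry}; fixed.
Sat(E[¬grant U EG (req ∨ grant)]) = {Recv, Halt, Sync, Retry}
Busy ∉ Sat(E[¬grant U EG (req ∨ grant)]) = {Recv, Halt, Sync, Retry}, so the formula does not hold at Busy.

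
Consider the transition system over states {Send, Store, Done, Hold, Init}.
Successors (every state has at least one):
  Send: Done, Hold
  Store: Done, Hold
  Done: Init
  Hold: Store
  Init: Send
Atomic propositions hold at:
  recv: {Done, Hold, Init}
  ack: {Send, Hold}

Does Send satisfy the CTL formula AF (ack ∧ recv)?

No

Sat(ack ∧ recv) = {Hold}
AF (ack ∧ recv): least fixpoint, start Z0 = {Hold}, add states with every successor in Z. Already a fixed point.
Sat(AF (ack ∧ recv)) = {Hold}
Send ∉ Sat(AF (ack ∧ recv)) = {Hold}, so the formula does not hold at Send.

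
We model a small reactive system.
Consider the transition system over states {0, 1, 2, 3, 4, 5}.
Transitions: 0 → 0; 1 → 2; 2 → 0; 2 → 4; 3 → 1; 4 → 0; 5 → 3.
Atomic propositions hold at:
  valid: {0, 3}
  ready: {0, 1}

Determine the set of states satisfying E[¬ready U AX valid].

Sat(¬ready) = {2, 3, 4, 5}
Sat(AX valid) = {s : every successor in {0, 3}} = {0, 4, 5}
E[¬ready U AX valid]: least fixpoint, start Z0 = Sat(AX valid) = {0, 4, 5}, add states in Sat(¬ready) with some successor in Z. Z1 = {0, 2, 4, 5}; fixed.
Sat(E[¬ready U AX valid]) = {0, 2, 4, 5}

{0, 2, 4, 5}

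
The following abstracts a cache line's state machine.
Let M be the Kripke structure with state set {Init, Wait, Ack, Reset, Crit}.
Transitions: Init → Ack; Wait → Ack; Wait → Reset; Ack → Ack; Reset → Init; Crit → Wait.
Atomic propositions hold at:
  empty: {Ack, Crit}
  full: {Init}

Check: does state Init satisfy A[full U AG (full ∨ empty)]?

Yes

Sat(full ∨ empty) = {Init, Ack, Crit}
AG (full ∨ empty): greatest fixpoint, start Z0 = {Init, Ack, Crit}, keep only states in Sat with every successor in Z. Z1 = {Init, Ack}; fixed.
Sat(AG (full ∨ empty)) = {Init, Ack}
A[full U AG (full ∨ empty)]: least fixpoint, start Z0 = Sat(AG (full ∨ empty)) = {Init, Ack}, add states in Sat(full) with every successor in Z. Already a fixed point.
Sat(A[full U AG (full ∨ empty)]) = {Init, Ack}
Init ∈ Sat(A[full U AG (full ∨ empty)]) = {Init, Ack}, so the formula holds at Init.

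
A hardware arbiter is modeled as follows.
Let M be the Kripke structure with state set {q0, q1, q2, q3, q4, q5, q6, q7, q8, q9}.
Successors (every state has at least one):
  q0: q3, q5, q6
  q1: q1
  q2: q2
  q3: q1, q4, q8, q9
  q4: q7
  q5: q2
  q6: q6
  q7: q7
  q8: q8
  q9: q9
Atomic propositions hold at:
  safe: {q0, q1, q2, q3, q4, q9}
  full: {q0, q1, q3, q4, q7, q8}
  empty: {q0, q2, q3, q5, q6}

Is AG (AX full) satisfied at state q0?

No

Sat(AX full) = {s : every successor in {q0, q1, q3, q4, q7, q8}} = {q1, q4, q7, q8}
AG (AX full): greatest fixpoint, start Z0 = {q1, q4, q7, q8}, keep only states in Sat with every successor in Z. Already a fixed point.
Sat(AG (AX full)) = {q1, q4, q7, q8}
q0 ∉ Sat(AG (AX full)) = {q1, q4, q7, q8}, so the formula does not hold at q0.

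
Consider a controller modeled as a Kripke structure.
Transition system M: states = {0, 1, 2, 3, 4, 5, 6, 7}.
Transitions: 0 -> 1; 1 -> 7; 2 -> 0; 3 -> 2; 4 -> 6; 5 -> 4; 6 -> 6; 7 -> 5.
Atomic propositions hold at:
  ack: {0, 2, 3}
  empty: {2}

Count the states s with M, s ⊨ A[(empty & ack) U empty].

Sat(empty & ack) = {2}
A[(empty & ack) U empty]: least fixpoint, start Z0 = Sat(empty) = {2}, add states in Sat(empty & ack) with every successor in Z. Already a fixed point.
Sat(A[(empty & ack) U empty]) = {2}
|Sat(A[(empty & ack) U empty])| = |{2}| = 1.

1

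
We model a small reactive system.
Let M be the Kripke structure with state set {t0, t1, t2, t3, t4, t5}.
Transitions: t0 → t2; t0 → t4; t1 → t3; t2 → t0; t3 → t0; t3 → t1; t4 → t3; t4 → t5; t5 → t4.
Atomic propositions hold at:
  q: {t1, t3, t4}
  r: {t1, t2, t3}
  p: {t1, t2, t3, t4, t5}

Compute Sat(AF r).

{t1, t2, t3}

AF r: least fixpoint, start Z0 = {t1, t2, t3}, add states with every successor in Z. Already a fixed point.
Sat(AF r) = {t1, t2, t3}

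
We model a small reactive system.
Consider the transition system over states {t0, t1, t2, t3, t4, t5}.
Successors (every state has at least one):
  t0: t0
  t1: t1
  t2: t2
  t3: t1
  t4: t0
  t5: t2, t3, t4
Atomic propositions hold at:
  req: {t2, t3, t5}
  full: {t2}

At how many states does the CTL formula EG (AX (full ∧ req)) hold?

1

Sat(full ∧ req) = {t2}
Sat(AX (full ∧ req)) = {s : every successor in {t2}} = {t2}
EG (AX (full ∧ req)): greatest fixpoint, start Z0 = {t2}, keep only states in Sat with some successor in Z. Already a fixed point.
Sat(EG (AX (full ∧ req))) = {t2}
|Sat(EG (AX (full ∧ req)))| = |{t2}| = 1.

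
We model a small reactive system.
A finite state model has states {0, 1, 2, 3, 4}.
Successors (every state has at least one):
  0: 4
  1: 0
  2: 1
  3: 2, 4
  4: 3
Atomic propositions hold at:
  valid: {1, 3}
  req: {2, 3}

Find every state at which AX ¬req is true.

{0, 1, 2}

Sat(¬req) = {0, 1, 4}
Sat(AX ¬req) = {s : every successor in {0, 1, 4}} = {0, 1, 2}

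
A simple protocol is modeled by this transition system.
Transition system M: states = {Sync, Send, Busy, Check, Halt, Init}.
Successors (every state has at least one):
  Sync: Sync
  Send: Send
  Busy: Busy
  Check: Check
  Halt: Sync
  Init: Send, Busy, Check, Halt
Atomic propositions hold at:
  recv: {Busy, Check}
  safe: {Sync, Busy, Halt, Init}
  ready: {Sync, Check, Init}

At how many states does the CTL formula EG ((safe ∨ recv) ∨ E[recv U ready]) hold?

Sat(safe ∨ recv) = {Sync, Busy, Check, Halt, Init}
E[recv U ready]: least fixpoint, start Z0 = Sat(ready) = {Sync, Check, Init}, add states in Sat(recv) with some successor in Z. Already a fixed point.
Sat(E[recv U ready]) = {Sync, Check, Init}
Sat((safe ∨ recv) ∨ E[recv U ready]) = {Sync, Busy, Check, Halt, Init}
EG ((safe ∨ recv) ∨ E[recv U ready]): greatest fixpoint, start Z0 = {Sync, Busy, Check, Halt, Init}, keep only states in Sat with some successor in Z. Already a fixed point.
Sat(EG ((safe ∨ recv) ∨ E[recv U ready])) = {Sync, Busy, Check, Halt, Init}
|Sat(EG ((safe ∨ recv) ∨ E[recv U ready]))| = |{Sync, Busy, Check, Halt, Init}| = 5.

5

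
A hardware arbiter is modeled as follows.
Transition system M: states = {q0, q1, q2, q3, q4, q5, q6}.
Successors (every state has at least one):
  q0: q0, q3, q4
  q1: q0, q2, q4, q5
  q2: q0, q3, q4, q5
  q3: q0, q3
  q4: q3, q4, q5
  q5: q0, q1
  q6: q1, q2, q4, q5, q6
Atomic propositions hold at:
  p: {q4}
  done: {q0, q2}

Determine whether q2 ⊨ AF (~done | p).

No

Sat(~done) = {q1, q3, q4, q5, q6}
Sat(~done | p) = {q1, q3, q4, q5, q6}
AF (~done | p): least fixpoint, start Z0 = {q1, q3, q4, q5, q6}, add states with every successor in Z. Already a fixed point.
Sat(AF (~done | p)) = {q1, q3, q4, q5, q6}
q2 ∉ Sat(AF (~done | p)) = {q1, q3, q4, q5, q6}, so the formula does not hold at q2.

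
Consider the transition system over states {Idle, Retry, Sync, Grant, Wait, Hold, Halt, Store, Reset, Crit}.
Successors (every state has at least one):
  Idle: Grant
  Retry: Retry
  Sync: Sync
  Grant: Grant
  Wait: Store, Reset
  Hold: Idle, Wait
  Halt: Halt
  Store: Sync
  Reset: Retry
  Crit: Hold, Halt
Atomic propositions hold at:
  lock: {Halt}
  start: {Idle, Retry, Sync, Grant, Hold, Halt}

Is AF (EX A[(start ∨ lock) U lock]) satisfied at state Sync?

Sat(start ∨ lock) = {Idle, Retry, Sync, Grant, Hold, Halt}
A[(start ∨ lock) U lock]: least fixpoint, start Z0 = Sat(lock) = {Halt}, add states in Sat(start ∨ lock) with every successor in Z. Already a fixed point.
Sat(A[(start ∨ lock) U lock]) = {Halt}
Sat(EX A[(start ∨ lock) U lock]) = {s : some successor in {Halt}} = {Halt, Crit}
AF (EX A[(start ∨ lock) U lock]): least fixpoint, start Z0 = {Halt, Crit}, add states with every successor in Z. Already a fixed point.
Sat(AF (EX A[(start ∨ lock) U lock])) = {Halt, Crit}
Sync ∉ Sat(AF (EX A[(start ∨ lock) U lock])) = {Halt, Crit}, so the formula does not hold at Sync.

No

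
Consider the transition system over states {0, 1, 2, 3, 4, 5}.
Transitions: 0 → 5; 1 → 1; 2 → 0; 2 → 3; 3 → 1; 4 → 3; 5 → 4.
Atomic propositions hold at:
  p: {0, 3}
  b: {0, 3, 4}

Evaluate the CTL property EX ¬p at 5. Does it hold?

Yes

Sat(¬p) = {1, 2, 4, 5}
Sat(EX ¬p) = {s : some successor in {1, 2, 4, 5}} = {0, 1, 3, 5}
5 ∈ Sat(EX ¬p) = {0, 1, 3, 5}, so the formula holds at 5.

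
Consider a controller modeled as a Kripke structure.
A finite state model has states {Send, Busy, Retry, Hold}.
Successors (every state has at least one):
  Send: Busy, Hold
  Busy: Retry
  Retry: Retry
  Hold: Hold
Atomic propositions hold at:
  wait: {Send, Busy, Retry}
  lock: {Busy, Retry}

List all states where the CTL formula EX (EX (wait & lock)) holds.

{Send, Busy, Retry}

Sat(wait & lock) = {Busy, Retry}
Sat(EX (wait & lock)) = {s : some successor in {Busy, Retry}} = {Send, Busy, Retry}
Sat(EX (EX (wait & lock))) = {s : some successor in {Send, Busy, Retry}} = {Send, Busy, Retry}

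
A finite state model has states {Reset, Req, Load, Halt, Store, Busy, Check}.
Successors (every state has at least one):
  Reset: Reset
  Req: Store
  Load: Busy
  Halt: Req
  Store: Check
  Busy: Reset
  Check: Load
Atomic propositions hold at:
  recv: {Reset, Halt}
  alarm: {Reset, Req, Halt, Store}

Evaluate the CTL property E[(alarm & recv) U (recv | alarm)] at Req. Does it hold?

Yes

Sat(alarm & recv) = {Reset, Halt}
Sat(recv | alarm) = {Reset, Req, Halt, Store}
E[(alarm & recv) U (recv | alarm)]: least fixpoint, start Z0 = Sat((recv | alarm)) = {Reset, Req, Halt, Store}, add states in Sat(alarm & recv) with some successor in Z. Already a fixed point.
Sat(E[(alarm & recv) U (recv | alarm)]) = {Reset, Req, Halt, Store}
Req ∈ Sat(E[(alarm & recv) U (recv | alarm)]) = {Reset, Req, Halt, Store}, so the formula holds at Req.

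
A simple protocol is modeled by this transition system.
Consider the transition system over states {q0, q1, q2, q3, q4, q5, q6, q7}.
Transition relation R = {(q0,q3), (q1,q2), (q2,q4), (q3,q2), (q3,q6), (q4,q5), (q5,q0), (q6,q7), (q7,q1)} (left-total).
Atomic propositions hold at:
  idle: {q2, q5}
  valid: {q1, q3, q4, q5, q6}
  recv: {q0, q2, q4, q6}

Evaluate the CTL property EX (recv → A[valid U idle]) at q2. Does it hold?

Yes

A[valid U idle]: least fixpoint, start Z0 = Sat(idle) = {q2, q5}, add states in Sat(valid) with every successor in Z. Z1 = {q1, q2, q4, q5}; fixed.
Sat(A[valid U idle]) = {q1, q2, q4, q5}
Sat(recv → A[valid U idle]) = {q1, q2, q3, q4, q5, q7}
Sat(EX (recv → A[valid U idle])) = {s : some successor in {q1, q2, q3, q4, q5, q7}} = {q0, q1, q2, q3, q4, q6, q7}
q2 ∈ Sat(EX (recv → A[valid U idle])) = {q0, q1, q2, q3, q4, q6, q7}, so the formula holds at q2.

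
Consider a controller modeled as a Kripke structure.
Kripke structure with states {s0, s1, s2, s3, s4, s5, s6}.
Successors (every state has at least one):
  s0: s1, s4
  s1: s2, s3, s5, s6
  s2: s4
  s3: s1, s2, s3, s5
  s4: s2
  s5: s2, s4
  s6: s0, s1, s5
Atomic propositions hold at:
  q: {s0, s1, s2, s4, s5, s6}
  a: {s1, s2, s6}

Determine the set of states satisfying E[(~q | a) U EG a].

{s1, s3, s6}

Sat(~q) = {s3}
Sat(~q | a) = {s1, s2, s3, s6}
EG a: greatest fixpoint, start Z0 = {s1, s2, s6}, keep only states in Sat with some successor in Z. Z1 = {s1, s6}; fixed.
Sat(EG a) = {s1, s6}
E[(~q | a) U EG a]: least fixpoint, start Z0 = Sat(EG a) = {s1, s6}, add states in Sat(~q | a) with some successor in Z. Z1 = {s1, s3, s6}; fixed.
Sat(E[(~q | a) U EG a]) = {s1, s3, s6}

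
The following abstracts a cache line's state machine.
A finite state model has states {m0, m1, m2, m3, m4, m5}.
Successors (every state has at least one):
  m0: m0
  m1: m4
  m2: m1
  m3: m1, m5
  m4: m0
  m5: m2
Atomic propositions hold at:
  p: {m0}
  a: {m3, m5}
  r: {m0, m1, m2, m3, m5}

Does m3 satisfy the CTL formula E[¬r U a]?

Sat(¬r) = {m4}
E[¬r U a]: least fixpoint, start Z0 = Sat(a) = {m3, m5}, add states in Sat(¬r) with some successor in Z. Already a fixed point.
Sat(E[¬r U a]) = {m3, m5}
m3 ∈ Sat(E[¬r U a]) = {m3, m5}, so the formula holds at m3.

Yes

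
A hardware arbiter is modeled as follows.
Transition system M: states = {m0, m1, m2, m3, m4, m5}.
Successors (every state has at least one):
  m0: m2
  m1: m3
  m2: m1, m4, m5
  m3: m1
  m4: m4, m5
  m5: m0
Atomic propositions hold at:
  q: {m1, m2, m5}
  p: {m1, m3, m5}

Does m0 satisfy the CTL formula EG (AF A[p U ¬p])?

Yes

Sat(¬p) = {m0, m2, m4}
A[p U ¬p]: least fixpoint, start Z0 = Sat(¬p) = {m0, m2, m4}, add states in Sat(p) with every successor in Z. Z1 = {m0, m2, m4, m5}; fixed.
Sat(A[p U ¬p]) = {m0, m2, m4, m5}
AF A[p U ¬p]: least fixpoint, start Z0 = {m0, m2, m4, m5}, add states with every successor in Z. Already a fixed point.
Sat(AF A[p U ¬p]) = {m0, m2, m4, m5}
EG (AF A[p U ¬p]): greatest fixpoint, start Z0 = {m0, m2, m4, m5}, keep only states in Sat with some successor in Z. Already a fixed point.
Sat(EG (AF A[p U ¬p])) = {m0, m2, m4, m5}
m0 ∈ Sat(EG (AF A[p U ¬p])) = {m0, m2, m4, m5}, so the formula holds at m0.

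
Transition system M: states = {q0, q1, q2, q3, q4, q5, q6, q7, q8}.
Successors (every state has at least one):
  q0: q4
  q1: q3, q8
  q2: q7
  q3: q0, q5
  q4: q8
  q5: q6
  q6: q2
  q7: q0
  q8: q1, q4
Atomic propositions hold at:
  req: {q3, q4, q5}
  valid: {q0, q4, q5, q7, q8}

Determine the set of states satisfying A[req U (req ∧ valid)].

Sat(req ∧ valid) = {q4, q5}
A[req U (req ∧ valid)]: least fixpoint, start Z0 = Sat((req ∧ valid)) = {q4, q5}, add states in Sat(req) with every successor in Z. Already a fixed point.
Sat(A[req U (req ∧ valid)]) = {q4, q5}

{q4, q5}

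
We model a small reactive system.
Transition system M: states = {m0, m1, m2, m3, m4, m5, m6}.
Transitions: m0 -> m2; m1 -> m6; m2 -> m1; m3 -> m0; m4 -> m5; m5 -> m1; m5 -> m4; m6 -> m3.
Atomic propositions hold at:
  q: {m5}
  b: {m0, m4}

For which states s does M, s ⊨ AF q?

AF q: least fixpoint, start Z0 = {m5}, add states with every successor in Z. Z1 = {m4, m5}; fixed.
Sat(AF q) = {m4, m5}

{m4, m5}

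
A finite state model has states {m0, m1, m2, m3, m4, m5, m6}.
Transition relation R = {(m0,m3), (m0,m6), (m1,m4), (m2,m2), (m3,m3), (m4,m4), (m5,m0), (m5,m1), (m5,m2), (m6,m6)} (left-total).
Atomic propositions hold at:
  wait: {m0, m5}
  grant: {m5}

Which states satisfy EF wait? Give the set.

{m0, m5}

EF wait: least fixpoint, start Z0 = {m0, m5}, add states with some successor in Z. Already a fixed point.
Sat(EF wait) = {m0, m5}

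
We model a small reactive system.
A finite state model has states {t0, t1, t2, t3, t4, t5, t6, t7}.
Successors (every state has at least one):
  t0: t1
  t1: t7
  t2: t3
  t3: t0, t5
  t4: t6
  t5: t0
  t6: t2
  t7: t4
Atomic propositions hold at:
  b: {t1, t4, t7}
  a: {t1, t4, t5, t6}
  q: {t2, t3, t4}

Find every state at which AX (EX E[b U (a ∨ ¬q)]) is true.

Sat(¬q) = {t0, t1, t5, t6, t7}
Sat(a ∨ ¬q) = {t0, t1, t4, t5, t6, t7}
E[b U (a ∨ ¬q)]: least fixpoint, start Z0 = Sat((a ∨ ¬q)) = {t0, t1, t4, t5, t6, t7}, add states in Sat(b) with some successor in Z. Already a fixed point.
Sat(E[b U (a ∨ ¬q)]) = {t0, t1, t4, t5, t6, t7}
Sat(EX E[b U (a ∨ ¬q)]) = {s : some successor in {t0, t1, t4, t5, t6, t7}} = {t0, t1, t3, t4, t5, t7}
Sat(AX (EX E[b U (a ∨ ¬q)])) = {s : every successor in {t0, t1, t3, t4, t5, t7}} = {t0, t1, t2, t3, t5, t7}

{t0, t1, t2, t3, t5, t7}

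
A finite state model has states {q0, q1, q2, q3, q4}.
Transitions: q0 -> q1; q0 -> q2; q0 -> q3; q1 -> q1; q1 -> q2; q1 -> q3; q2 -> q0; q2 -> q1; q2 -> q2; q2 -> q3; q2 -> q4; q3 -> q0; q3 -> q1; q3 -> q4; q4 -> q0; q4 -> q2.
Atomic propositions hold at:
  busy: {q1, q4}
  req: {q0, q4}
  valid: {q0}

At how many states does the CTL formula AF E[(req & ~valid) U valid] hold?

2

Sat(~valid) = {q1, q2, q3, q4}
Sat(req & ~valid) = {q4}
E[(req & ~valid) U valid]: least fixpoint, start Z0 = Sat(valid) = {q0}, add states in Sat(req & ~valid) with some successor in Z. Z1 = {q0, q4}; fixed.
Sat(E[(req & ~valid) U valid]) = {q0, q4}
AF E[(req & ~valid) U valid]: least fixpoint, start Z0 = {q0, q4}, add states with every successor in Z. Already a fixed point.
Sat(AF E[(req & ~valid) U valid]) = {q0, q4}
|Sat(AF E[(req & ~valid) U valid])| = |{q0, q4}| = 2.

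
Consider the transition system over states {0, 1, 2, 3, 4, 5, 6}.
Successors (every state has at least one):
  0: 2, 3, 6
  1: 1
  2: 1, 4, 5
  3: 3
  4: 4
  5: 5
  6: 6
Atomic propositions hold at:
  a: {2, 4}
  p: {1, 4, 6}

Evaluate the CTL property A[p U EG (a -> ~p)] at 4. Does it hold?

Sat(~p) = {0, 2, 3, 5}
Sat(a -> ~p) = {0, 1, 2, 3, 5, 6}
EG (a -> ~p): greatest fixpoint, start Z0 = {0, 1, 2, 3, 5, 6}, keep only states in Sat with some successor in Z. Already a fixed point.
Sat(EG (a -> ~p)) = {0, 1, 2, 3, 5, 6}
A[p U EG (a -> ~p)]: least fixpoint, start Z0 = Sat(EG (a -> ~p)) = {0, 1, 2, 3, 5, 6}, add states in Sat(p) with every successor in Z. Already a fixed point.
Sat(A[p U EG (a -> ~p)]) = {0, 1, 2, 3, 5, 6}
4 ∉ Sat(A[p U EG (a -> ~p)]) = {0, 1, 2, 3, 5, 6}, so the formula does not hold at 4.

No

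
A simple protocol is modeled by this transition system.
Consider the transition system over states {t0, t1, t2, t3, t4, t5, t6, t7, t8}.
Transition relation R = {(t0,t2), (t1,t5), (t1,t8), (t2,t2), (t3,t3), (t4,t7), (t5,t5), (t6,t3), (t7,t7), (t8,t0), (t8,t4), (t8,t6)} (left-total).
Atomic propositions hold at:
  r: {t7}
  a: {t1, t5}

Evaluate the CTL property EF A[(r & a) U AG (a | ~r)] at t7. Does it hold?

Sat(r & a) = ∅
Sat(~r) = {t0, t1, t2, t3, t4, t5, t6, t8}
Sat(a | ~r) = {t0, t1, t2, t3, t4, t5, t6, t8}
AG (a | ~r): greatest fixpoint, start Z0 = {t0, t1, t2, t3, t4, t5, t6, t8}, keep only states in Sat with every successor in Z. Z1 = {t0, t1, t2, t3, t5, t6, t8}; Z2 = {t0, t1, t2, t3, t5, t6}; Z3 = {t0, t2, t3, t5, t6}; fixed.
Sat(AG (a | ~r)) = {t0, t2, t3, t5, t6}
A[(r & a) U AG (a | ~r)]: least fixpoint, start Z0 = Sat(AG (a | ~r)) = {t0, t2, t3, t5, t6}, add states in Sat(r & a) with every successor in Z. Already a fixed point.
Sat(A[(r & a) U AG (a | ~r)]) = {t0, t2, t3, t5, t6}
EF A[(r & a) U AG (a | ~r)]: least fixpoint, start Z0 = {t0, t2, t3, t5, t6}, add states with some successor in Z. Z1 = {t0, t1, t2, t3, t5, t6, t8}; fixed.
Sat(EF A[(r & a) U AG (a | ~r)]) = {t0, t1, t2, t3, t5, t6, t8}
t7 ∉ Sat(EF A[(r & a) U AG (a | ~r)]) = {t0, t1, t2, t3, t5, t6, t8}, so the formula does not hold at t7.

No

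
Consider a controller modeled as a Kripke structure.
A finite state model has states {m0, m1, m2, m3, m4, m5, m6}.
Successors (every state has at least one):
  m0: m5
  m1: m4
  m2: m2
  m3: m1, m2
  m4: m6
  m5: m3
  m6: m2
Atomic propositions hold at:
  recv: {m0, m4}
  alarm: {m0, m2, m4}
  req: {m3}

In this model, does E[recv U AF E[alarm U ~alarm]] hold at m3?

Yes

Sat(~alarm) = {m1, m3, m5, m6}
E[alarm U ~alarm]: least fixpoint, start Z0 = Sat(~alarm) = {m1, m3, m5, m6}, add states in Sat(alarm) with some successor in Z. Z1 = {m0, m1, m3, m4, m5, m6}; fixed.
Sat(E[alarm U ~alarm]) = {m0, m1, m3, m4, m5, m6}
AF E[alarm U ~alarm]: least fixpoint, start Z0 = {m0, m1, m3, m4, m5, m6}, add states with every successor in Z. Already a fixed point.
Sat(AF E[alarm U ~alarm]) = {m0, m1, m3, m4, m5, m6}
E[recv U AF E[alarm U ~alarm]]: least fixpoint, start Z0 = Sat(AF E[alarm U ~alarm]) = {m0, m1, m3, m4, m5, m6}, add states in Sat(recv) with some successor in Z. Already a fixed point.
Sat(E[recv U AF E[alarm U ~alarm]]) = {m0, m1, m3, m4, m5, m6}
m3 ∈ Sat(E[recv U AF E[alarm U ~alarm]]) = {m0, m1, m3, m4, m5, m6}, so the formula holds at m3.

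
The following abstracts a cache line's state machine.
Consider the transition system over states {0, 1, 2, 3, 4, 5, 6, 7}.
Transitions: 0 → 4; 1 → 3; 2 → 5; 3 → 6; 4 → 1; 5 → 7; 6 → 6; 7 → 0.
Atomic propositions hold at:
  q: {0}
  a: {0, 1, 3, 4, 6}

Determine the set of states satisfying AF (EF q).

EF q: least fixpoint, start Z0 = {0}, add states with some successor in Z. Z1 = {0, 7}; Z2 = {0, 5, 7}; Z3 = {0, 2, 5, 7}; fixed.
Sat(EF q) = {0, 2, 5, 7}
AF (EF q): least fixpoint, start Z0 = {0, 2, 5, 7}, add states with every successor in Z. Already a fixed point.
Sat(AF (EF q)) = {0, 2, 5, 7}

{0, 2, 5, 7}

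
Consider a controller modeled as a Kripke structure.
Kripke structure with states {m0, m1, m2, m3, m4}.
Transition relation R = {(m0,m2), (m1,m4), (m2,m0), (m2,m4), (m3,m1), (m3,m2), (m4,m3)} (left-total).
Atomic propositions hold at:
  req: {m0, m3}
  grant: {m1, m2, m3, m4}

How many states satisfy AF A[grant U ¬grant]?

Sat(¬grant) = {m0}
A[grant U ¬grant]: least fixpoint, start Z0 = Sat(¬grant) = {m0}, add states in Sat(grant) with every successor in Z. Already a fixed point.
Sat(A[grant U ¬grant]) = {m0}
AF A[grant U ¬grant]: least fixpoint, start Z0 = {m0}, add states with every successor in Z. Already a fixed point.
Sat(AF A[grant U ¬grant]) = {m0}
|Sat(AF A[grant U ¬grant])| = |{m0}| = 1.

1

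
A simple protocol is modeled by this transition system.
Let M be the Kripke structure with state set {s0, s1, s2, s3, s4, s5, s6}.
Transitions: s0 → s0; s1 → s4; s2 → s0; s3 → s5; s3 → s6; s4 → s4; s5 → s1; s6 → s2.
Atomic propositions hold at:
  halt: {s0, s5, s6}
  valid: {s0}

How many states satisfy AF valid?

3

AF valid: least fixpoint, start Z0 = {s0}, add states with every successor in Z. Z1 = {s0, s2}; Z2 = {s0, s2, s6}; fixed.
Sat(AF valid) = {s0, s2, s6}
|Sat(AF valid)| = |{s0, s2, s6}| = 3.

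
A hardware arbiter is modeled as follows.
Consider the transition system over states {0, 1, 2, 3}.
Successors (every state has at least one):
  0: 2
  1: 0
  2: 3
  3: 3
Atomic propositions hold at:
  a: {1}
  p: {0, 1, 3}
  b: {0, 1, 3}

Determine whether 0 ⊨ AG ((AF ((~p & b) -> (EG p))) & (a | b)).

No

Sat(~p) = {2}
Sat(~p & b) = ∅
EG p: greatest fixpoint, start Z0 = {0, 1, 3}, keep only states in Sat with some successor in Z. Z1 = {1, 3}; Z2 = {3}; fixed.
Sat(EG p) = {3}
Sat((~p & b) -> (EG p)) = {0, 1, 2, 3}
AF ((~p & b) -> (EG p)): least fixpoint, start Z0 = {0, 1, 2, 3}, add states with every successor in Z. Already a fixed point.
Sat(AF ((~p & b) -> (EG p))) = {0, 1, 2, 3}
Sat(a | b) = {0, 1, 3}
Sat((AF ((~p & b) -> (EG p))) & (a | b)) = {0, 1, 3}
AG ((AF ((~p & b) -> (EG p))) & (a | b)): greatest fixpoint, start Z0 = {0, 1, 3}, keep only states in Sat with every successor in Z. Z1 = {1, 3}; Z2 = {3}; fixed.
Sat(AG ((AF ((~p & b) -> (EG p))) & (a | b))) = {3}
0 ∉ Sat(AG ((AF ((~p & b) -> (EG p))) & (a | b))) = {3}, so the formula does not hold at 0.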